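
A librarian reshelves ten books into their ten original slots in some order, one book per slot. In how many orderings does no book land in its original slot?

1334961

!10 is the nearest integer to 10!/e.
10! = 3628800, and 3628800/e ≈ 1334960.92, so !10 = 1334961.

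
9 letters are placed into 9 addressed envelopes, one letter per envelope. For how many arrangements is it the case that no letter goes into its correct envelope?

133496

The number of derangements of 9 is !9 = Σ_{k=0}^{9} (-1)^k·9!/k!
= 9! - 9!/1! + 9!/2! - 9!/3! + 9!/4! - 9!/5! + 9!/6! - 9!/7! + 9!/8! - 9!/9!
= 362880 - 362880 + 181440 - 60480 + 15120 - 3024 + 504 - 72 + 9 - 1
= 133496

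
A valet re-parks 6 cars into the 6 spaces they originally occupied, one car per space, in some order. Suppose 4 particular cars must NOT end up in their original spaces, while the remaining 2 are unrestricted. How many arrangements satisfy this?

Let A_j be the event that the j-th constrained one is fixed. By inclusion-exclusion over the 4 events:
Σ_{j=0}^{4} (-1)^j C(4,j)(6-j)!
= C(4,0)·6! - C(4,1)·5! + C(4,2)·4! - C(4,3)·3! + C(4,4)·2!
= 720 - 480 + 144 - 24 + 2
= 362

362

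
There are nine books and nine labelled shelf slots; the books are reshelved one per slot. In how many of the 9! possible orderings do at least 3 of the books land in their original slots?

Sum C(9,i)·!(9-i) for i = 3..9:
  i=3: C(9,3)·!6 = 84·265 = 22260
  i=4: C(9,4)·!5 = 126·44 = 5544
  i=5: C(9,5)·!4 = 126·9 = 1134
  i=6: C(9,6)·!3 = 84·2 = 168
  i=7: C(9,7)·!2 = 36·1 = 36
  i=8: C(9,8)·!1 = 9·0 = 0
  i=9: C(9,9)·!0 = 1·1 = 1
Total = 29143.

29143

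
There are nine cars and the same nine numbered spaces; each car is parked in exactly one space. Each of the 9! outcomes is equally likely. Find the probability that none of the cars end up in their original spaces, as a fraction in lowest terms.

Favorable outcomes: !9 = 133496.
Total outcomes: 9! = 362880.
Probability = 133496/362880 = 16687/45360.

16687/45360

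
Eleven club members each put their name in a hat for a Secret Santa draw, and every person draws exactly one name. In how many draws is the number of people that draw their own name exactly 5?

122430

Pick the 5 fixed positions: C(11,5) = 462 ways.
The other 6 form a derangement: !6 = 265.
Total: 462 × 265 = 122430.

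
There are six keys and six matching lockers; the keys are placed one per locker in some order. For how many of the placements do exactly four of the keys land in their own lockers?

Choose which 4 of the 6 are fixed: C(6,4) = 15.
The other 2 form a derangement: !2 = 1.
Total: 15 × 1 = 15.

15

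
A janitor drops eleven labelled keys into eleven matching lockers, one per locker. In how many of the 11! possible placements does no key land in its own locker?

14684570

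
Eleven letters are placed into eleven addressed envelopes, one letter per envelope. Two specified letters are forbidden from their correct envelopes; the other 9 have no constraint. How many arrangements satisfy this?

33022080

Inclusion-exclusion on the 2 forbidden self-matches:
Σ_{j=0}^{2} (-1)^j C(2,j)(11-j)!
= C(2,0)·11! - C(2,1)·10! + C(2,2)·9!
= 39916800 - 7257600 + 362880
= 33022080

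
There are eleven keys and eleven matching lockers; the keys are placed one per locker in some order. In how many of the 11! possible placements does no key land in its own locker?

14684570

By inclusion-exclusion, !11 = Σ (-1)^k · 11!/k! for k=0..11
= 11! - 11!/1! + 11!/2! - 11!/3! + 11!/4! - 11!/5! + 11!/6! - 11!/7! + 11!/8! - 11!/9! + 11!/10! - 11!/11!
= 39916800 - 39916800 + 19958400 - 6652800 + 1663200 - 332640 + 55440 - 7920 + 990 - 110 + 11 - 1
= 14684570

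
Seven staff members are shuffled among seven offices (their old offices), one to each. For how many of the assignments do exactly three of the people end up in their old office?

315

Choose which 3 of the 7 are fixed: C(7,3) = 35.
The other 4 form a derangement: !4 = 9.
Total: 35 × 9 = 315.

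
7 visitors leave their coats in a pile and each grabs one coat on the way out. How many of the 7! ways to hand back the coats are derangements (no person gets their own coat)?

Recurrence: !7 = 7·!6 + (-1)^7.
!7 = 7·265 - 1 = 1854

1854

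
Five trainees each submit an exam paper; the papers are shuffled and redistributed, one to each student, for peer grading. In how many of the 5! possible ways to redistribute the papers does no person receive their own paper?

!5 is the nearest integer to 5!/e.
5! = 120, and 120/e ≈ 44.15, so !5 = 44.

44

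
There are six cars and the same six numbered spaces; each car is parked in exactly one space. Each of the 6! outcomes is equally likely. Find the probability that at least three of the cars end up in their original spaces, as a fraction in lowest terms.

Favorable outcomes: Σ_{i≥3} C(6,i)·!(6-i) = 20·2 + 15·1 + 6·0 + 1·1 = 56.
Total outcomes: 6! = 720.
Probability = 56/720 = 7/90.

7/90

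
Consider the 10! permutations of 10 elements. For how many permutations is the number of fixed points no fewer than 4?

68914

Sum C(10,i)·!(10-i) for i = 4..10:
  i=4: C(10,4)·!6 = 210·265 = 55650
  i=5: C(10,5)·!5 = 252·44 = 11088
  i=6: C(10,6)·!4 = 210·9 = 1890
  i=7: C(10,7)·!3 = 120·2 = 240
  i=8: C(10,8)·!2 = 45·1 = 45
  i=9: C(10,9)·!1 = 10·0 = 0
  i=10: C(10,10)·!0 = 1·1 = 1
Total = 68914.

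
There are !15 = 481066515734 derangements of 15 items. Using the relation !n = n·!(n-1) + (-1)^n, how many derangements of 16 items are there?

7697064251745

!16 = 16·481066515734 + 1 = 7697064251745.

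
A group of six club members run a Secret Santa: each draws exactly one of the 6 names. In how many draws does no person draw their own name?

265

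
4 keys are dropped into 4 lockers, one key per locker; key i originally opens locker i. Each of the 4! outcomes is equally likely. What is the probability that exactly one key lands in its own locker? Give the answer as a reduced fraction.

Favorable outcomes: C(4,1)·!3 = 4·2 = 8.
Total outcomes: 4! = 24.
Probability = 8/24 = 1/3.

1/3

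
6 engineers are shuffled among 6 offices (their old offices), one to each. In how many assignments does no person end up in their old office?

The number of derangements of 6 is !6 = Σ_{k=0}^{6} (-1)^k·6!/k!
= 6! - 6!/1! + 6!/2! - 6!/3! + 6!/4! - 6!/5! + 6!/6!
= 720 - 720 + 360 - 120 + 30 - 6 + 1
= 265

265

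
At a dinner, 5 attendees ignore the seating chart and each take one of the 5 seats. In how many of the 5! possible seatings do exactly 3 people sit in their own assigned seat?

Pick the 3 fixed positions: C(5,3) = 10 ways.
The remaining 2 must be deranged: !2 = 1.
Total: 10 × 1 = 10.

10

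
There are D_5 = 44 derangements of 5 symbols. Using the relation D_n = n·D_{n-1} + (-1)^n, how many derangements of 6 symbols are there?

265

D_6 = 6·44 + 1 = 265.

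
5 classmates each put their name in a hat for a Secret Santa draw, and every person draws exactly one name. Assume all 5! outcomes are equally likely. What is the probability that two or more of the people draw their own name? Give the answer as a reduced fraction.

31/120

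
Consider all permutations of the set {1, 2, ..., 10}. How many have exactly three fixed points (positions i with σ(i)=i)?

Pick the 3 fixed positions: C(10,3) = 120 ways.
The remaining 7 must be deranged: !7 = 1854.
Total: 120 × 1854 = 222480.

222480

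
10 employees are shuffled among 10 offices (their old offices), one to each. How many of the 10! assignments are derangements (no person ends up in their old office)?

By inclusion-exclusion, !10 = Σ (-1)^k · 10!/k! for k=0..10
= 10! - 10!/1! + 10!/2! - 10!/3! + 10!/4! - 10!/5! + 10!/6! - 10!/7! + 10!/8! - 10!/9! + 10!/10!
= 3628800 - 3628800 + 1814400 - 604800 + 151200 - 30240 + 5040 - 720 + 90 - 10 + 1
= 1334961

1334961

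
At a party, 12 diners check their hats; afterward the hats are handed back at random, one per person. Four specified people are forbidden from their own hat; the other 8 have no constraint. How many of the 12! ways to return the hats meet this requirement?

Inclusion-exclusion on the 4 forbidden self-matches:
Σ_{j=0}^{4} (-1)^j C(4,j)(12-j)!
= C(4,0)·12! - C(4,1)·11! + C(4,2)·10! - C(4,3)·9! + C(4,4)·8!
= 479001600 - 159667200 + 21772800 - 1451520 + 40320
= 339696000

339696000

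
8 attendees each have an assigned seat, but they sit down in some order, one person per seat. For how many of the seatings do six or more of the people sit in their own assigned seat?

Sum C(8,i)·!(8-i) for i = 6..8:
  i=6: C(8,6)·!2 = 28·1 = 28
  i=7: C(8,7)·!1 = 8·0 = 0
  i=8: C(8,8)·!0 = 1·1 = 1
Total = 29.

29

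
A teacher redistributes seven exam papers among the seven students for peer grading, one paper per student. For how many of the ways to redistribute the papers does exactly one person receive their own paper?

1855

Choose which one of the 7 is fixed: C(7,1) = 7.
The remaining 6 must be deranged: !6 = 265.
Total: 7 × 265 = 1855.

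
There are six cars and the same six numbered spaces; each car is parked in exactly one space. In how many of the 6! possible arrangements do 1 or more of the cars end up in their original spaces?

Sum C(6,i)·!(6-i) for i = 1..6:
  i=1: C(6,1)·!5 = 6·44 = 264
  i=2: C(6,2)·!4 = 15·9 = 135
  i=3: C(6,3)·!3 = 20·2 = 40
  i=4: C(6,4)·!2 = 15·1 = 15
  i=5: C(6,5)·!1 = 6·0 = 0
  i=6: C(6,6)·!0 = 1·1 = 1
Total = 455.

455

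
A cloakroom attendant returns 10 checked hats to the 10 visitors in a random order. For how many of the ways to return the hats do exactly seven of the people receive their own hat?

240

Pick the 7 fixed positions: C(10,7) = 120 ways.
The other 3 form a derangement: !3 = 2.
Total: 120 × 2 = 240.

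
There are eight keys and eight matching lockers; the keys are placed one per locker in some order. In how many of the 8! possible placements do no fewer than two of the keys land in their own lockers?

10655

Sum C(8,i)·!(8-i) for i = 2..8:
  i=2: C(8,2)·!6 = 28·265 = 7420
  i=3: C(8,3)·!5 = 56·44 = 2464
  i=4: C(8,4)·!4 = 70·9 = 630
  i=5: C(8,5)·!3 = 56·2 = 112
  i=6: C(8,6)·!2 = 28·1 = 28
  i=7: C(8,7)·!1 = 8·0 = 0
  i=8: C(8,8)·!0 = 1·1 = 1
Total = 10655.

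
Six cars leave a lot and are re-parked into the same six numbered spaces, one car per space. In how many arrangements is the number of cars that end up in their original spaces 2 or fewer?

664

Sum C(6,i)·!(6-i) for i = 0..2:
  i=0: C(6,0)·!6 = 1·265 = 265
  i=1: C(6,1)·!5 = 6·44 = 264
  i=2: C(6,2)·!4 = 15·9 = 135
Total = 664.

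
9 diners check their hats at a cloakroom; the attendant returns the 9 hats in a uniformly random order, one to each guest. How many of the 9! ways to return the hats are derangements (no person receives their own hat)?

133496

By inclusion-exclusion, !9 = Σ (-1)^k · 9!/k! for k=0..9
= 9! - 9!/1! + 9!/2! - 9!/3! + 9!/4! - 9!/5! + 9!/6! - 9!/7! + 9!/8! - 9!/9!
= 362880 - 362880 + 181440 - 60480 + 15120 - 3024 + 504 - 72 + 9 - 1
= 133496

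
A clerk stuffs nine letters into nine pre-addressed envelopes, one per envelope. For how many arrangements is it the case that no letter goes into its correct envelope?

The number of derangements of 9 is !9 = Σ_{k=0}^{9} (-1)^k·9!/k!
= 9! - 9!/1! + 9!/2! - 9!/3! + 9!/4! - 9!/5! + 9!/6! - 9!/7! + 9!/8! - 9!/9!
= 362880 - 362880 + 181440 - 60480 + 15120 - 3024 + 504 - 72 + 9 - 1
= 133496

133496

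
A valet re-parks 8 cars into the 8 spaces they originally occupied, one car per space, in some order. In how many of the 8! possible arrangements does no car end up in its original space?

14833

Recurrence: !8 = 8·!7 + (-1)^8.
!8 = 8·1854 + 1 = 14833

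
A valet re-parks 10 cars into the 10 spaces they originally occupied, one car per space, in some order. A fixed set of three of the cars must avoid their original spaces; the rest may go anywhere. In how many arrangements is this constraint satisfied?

2656080

Let A_j be the event that the j-th constrained one is fixed. By inclusion-exclusion over the 3 events:
Σ_{j=0}^{3} (-1)^j C(3,j)(10-j)!
= C(3,0)·10! - C(3,1)·9! + C(3,2)·8! - C(3,3)·7!
= 3628800 - 1088640 + 120960 - 5040
= 2656080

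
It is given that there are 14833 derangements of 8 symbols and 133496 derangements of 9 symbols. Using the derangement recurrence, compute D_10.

1334961

D_10 = (10-1)·(D_9 + D_8) = 9·(133496 + 14833) = 9·148329 = 1334961.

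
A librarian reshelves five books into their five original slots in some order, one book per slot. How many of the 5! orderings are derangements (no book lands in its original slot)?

44

!5 = 5! · Σ_{k=0}^{5} (-1)^k/k!
= 5! - 5!/1! + 5!/2! - 5!/3! + 5!/4! - 5!/5!
= 120 - 120 + 60 - 20 + 5 - 1
= 44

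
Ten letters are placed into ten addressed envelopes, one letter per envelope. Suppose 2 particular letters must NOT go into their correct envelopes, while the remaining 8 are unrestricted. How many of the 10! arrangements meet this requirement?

2943360

Inclusion-exclusion on the 2 forbidden self-matches:
Σ_{j=0}^{2} (-1)^j C(2,j)(10-j)!
= C(2,0)·10! - C(2,1)·9! + C(2,2)·8!
= 3628800 - 725760 + 40320
= 2943360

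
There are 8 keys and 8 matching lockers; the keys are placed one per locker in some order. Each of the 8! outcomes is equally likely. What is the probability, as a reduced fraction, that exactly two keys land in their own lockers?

53/288

Favorable outcomes: C(8,2)·!6 = 28·265 = 7420.
Total outcomes: 8! = 40320.
Probability = 7420/40320 = 53/288.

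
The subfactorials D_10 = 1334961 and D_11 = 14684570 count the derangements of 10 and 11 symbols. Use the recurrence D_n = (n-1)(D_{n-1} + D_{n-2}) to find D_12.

D_12 = (12-1)·(D_11 + D_10) = 11·(14684570 + 1334961) = 11·16019531 = 176214841.

176214841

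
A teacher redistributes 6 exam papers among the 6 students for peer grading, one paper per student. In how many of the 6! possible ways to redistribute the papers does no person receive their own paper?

The number of derangements of 6 is !6 = Σ_{k=0}^{6} (-1)^k·6!/k!
= 6! - 6!/1! + 6!/2! - 6!/3! + 6!/4! - 6!/5! + 6!/6!
= 720 - 720 + 360 - 120 + 30 - 6 + 1
= 265

265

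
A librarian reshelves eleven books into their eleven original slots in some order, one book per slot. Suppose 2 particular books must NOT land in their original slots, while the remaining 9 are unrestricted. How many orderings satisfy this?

33022080

Let A_j be the event that the j-th constrained one is fixed. By inclusion-exclusion over the 2 events:
Σ_{j=0}^{2} (-1)^j C(2,j)(11-j)!
= C(2,0)·11! - C(2,1)·10! + C(2,2)·9!
= 39916800 - 7257600 + 362880
= 33022080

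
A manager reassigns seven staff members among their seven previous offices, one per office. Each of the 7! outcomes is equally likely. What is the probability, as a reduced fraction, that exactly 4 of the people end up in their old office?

1/72

Favorable outcomes: C(7,4)·!3 = 35·2 = 70.
Total outcomes: 7! = 5040.
Probability = 70/5040 = 1/72.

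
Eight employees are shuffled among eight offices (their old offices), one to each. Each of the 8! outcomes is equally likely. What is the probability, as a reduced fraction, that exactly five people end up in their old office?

1/360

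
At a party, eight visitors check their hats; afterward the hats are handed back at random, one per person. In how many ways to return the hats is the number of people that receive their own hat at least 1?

Sum C(8,i)·!(8-i) for i = 1..8:
  i=1: C(8,1)·!7 = 8·1854 = 14832
  i=2: C(8,2)·!6 = 28·265 = 7420
  i=3: C(8,3)·!5 = 56·44 = 2464
  i=4: C(8,4)·!4 = 70·9 = 630
  i=5: C(8,5)·!3 = 56·2 = 112
  i=6: C(8,6)·!2 = 28·1 = 28
  i=7: C(8,7)·!1 = 8·0 = 0
  i=8: C(8,8)·!0 = 1·1 = 1
Total = 25487.

25487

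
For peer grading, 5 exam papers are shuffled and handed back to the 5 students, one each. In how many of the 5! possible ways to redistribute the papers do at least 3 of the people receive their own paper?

11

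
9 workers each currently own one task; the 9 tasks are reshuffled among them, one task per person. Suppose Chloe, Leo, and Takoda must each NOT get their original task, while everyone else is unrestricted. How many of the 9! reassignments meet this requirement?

256320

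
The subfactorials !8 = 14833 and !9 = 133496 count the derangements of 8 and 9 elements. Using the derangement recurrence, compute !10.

1334961

!10 = (10-1)·(!9 + !8) = 9·(133496 + 14833) = 9·148329 = 1334961.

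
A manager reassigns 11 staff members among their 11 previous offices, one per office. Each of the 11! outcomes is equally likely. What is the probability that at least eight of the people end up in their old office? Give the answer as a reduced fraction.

193/19958400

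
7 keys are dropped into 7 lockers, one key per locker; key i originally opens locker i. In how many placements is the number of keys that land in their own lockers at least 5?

22

Sum C(7,i)·!(7-i) for i = 5..7:
  i=5: C(7,5)·!2 = 21·1 = 21
  i=6: C(7,6)·!1 = 7·0 = 0
  i=7: C(7,7)·!0 = 1·1 = 1
Total = 22.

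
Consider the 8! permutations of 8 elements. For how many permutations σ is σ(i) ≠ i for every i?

14833

Use !n = n·!(n-1) + (-1)^n.
!8 = 8·1854 + 1 = 14833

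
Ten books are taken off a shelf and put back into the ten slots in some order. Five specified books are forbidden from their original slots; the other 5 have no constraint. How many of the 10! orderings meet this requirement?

Let A_j be the event that the j-th constrained one is fixed. By inclusion-exclusion over the 5 events:
Σ_{j=0}^{5} (-1)^j C(5,j)(10-j)!
= C(5,0)·10! - C(5,1)·9! + C(5,2)·8! - C(5,3)·7! + C(5,4)·6! - C(5,5)·5!
= 3628800 - 1814400 + 403200 - 50400 + 3600 - 120
= 2170680

2170680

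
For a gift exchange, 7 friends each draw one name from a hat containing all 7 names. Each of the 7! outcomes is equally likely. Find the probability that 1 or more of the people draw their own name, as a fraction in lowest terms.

Favorable outcomes: Σ_{i≥1} C(7,i)·!(7-i) = 7·265 + 21·44 + 35·9 + 35·2 + 21·1 + 7·0 + 1·1 = 3186.
Total outcomes: 7! = 5040.
Probability = 3186/5040 = 177/280.

177/280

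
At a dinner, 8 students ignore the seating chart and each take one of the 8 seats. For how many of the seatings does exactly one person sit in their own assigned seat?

Choose which one of the 8 is fixed: C(8,1) = 8.
The remaining 7 must be deranged: !7 = 1854.
Total: 8 × 1854 = 14832.

14832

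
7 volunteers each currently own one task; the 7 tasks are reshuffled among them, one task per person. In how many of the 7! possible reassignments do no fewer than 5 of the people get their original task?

# with exactly i fixed is C(7,i)·!(7-i); sum over i=5..7:
  i=5: C(7,5)·!2 = 21·1 = 21
  i=6: C(7,6)·!1 = 7·0 = 0
  i=7: C(7,7)·!0 = 1·1 = 1
Total = 22.

22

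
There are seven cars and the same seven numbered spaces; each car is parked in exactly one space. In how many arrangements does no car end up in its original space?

1854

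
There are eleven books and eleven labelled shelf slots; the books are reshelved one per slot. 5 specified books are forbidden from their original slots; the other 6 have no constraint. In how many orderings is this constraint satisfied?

25022880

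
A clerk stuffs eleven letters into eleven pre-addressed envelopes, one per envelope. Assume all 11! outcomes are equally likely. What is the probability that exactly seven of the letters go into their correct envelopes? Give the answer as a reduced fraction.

1/13440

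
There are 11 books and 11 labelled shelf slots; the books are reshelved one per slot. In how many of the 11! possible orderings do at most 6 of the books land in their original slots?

# with exactly i fixed is C(11,i)·!(11-i); sum over i=0..6:
  i=0: C(11,0)·!11 = 1·14684570 = 14684570
  i=1: C(11,1)·!10 = 11·1334961 = 14684571
  i=2: C(11,2)·!9 = 55·133496 = 7342280
  i=3: C(11,3)·!8 = 165·14833 = 2447445
  i=4: C(11,4)·!7 = 330·1854 = 611820
  i=5: C(11,5)·!6 = 462·265 = 122430
  i=6: C(11,6)·!5 = 462·44 = 20328
Total = 39913444.

39913444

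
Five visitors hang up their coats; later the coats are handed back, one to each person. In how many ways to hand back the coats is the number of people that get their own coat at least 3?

# with exactly i fixed is C(5,i)·!(5-i); sum over i=3..5:
  i=3: C(5,3)·!2 = 10·1 = 10
  i=4: C(5,4)·!1 = 5·0 = 0
  i=5: C(5,5)·!0 = 1·1 = 1
Total = 11.

11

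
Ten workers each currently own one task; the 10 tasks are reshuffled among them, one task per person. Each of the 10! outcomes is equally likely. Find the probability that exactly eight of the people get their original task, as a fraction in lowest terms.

1/80640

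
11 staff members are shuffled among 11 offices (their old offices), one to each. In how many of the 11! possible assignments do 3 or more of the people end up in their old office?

Sum C(11,i)·!(11-i) for i = 3..11:
  i=3: C(11,3)·!8 = 165·14833 = 2447445
  i=4: C(11,4)·!7 = 330·1854 = 611820
  i=5: C(11,5)·!6 = 462·265 = 122430
  i=6: C(11,6)·!5 = 462·44 = 20328
  i=7: C(11,7)·!4 = 330·9 = 2970
  i=8: C(11,8)·!3 = 165·2 = 330
  i=9: C(11,9)·!2 = 55·1 = 55
  i=10: C(11,10)·!1 = 11·0 = 0
  i=11: C(11,11)·!0 = 1·1 = 1
Total = 3205379.

3205379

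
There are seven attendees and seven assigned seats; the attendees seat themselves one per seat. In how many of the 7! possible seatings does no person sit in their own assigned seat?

1854

The subfactorial !7 = [7!/e] (nearest integer).
7! = 5040, and 5040/e ≈ 1854.11, so !7 = 1854.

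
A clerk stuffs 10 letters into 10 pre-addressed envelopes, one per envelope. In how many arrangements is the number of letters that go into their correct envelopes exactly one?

1334960

Pick the single fixed position: C(10,1) = 10 ways.
The other 9 form a derangement: !9 = 133496.
Total: 10 × 133496 = 1334960.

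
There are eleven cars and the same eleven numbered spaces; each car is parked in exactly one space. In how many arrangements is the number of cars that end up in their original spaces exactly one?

14684571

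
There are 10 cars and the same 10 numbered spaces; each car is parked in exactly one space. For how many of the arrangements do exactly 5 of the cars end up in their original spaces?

Pick the 5 fixed positions: C(10,5) = 252 ways.
The remaining 5 must be deranged: !5 = 44.
Total: 252 × 44 = 11088.

11088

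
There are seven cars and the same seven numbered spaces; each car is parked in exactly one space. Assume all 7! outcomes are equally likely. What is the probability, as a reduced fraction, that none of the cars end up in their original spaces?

103/280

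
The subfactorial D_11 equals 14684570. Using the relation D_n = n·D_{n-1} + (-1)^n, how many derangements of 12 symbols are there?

176214841

D_12 = 12·14684570 + 1 = 176214841.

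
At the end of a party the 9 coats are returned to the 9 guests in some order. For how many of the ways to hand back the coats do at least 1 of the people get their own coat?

229384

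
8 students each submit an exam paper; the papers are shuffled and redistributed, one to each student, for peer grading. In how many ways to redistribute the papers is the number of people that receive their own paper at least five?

141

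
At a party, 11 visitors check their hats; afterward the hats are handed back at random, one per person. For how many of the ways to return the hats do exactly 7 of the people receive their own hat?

Choose which 7 of the 11 are fixed: C(11,7) = 330.
The remaining 4 must be deranged: !4 = 9.
Total: 330 × 9 = 2970.

2970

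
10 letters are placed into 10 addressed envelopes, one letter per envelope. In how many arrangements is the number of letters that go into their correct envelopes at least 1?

2293839

Sum C(10,i)·!(10-i) for i = 1..10:
  i=1: C(10,1)·!9 = 10·133496 = 1334960
  i=2: C(10,2)·!8 = 45·14833 = 667485
  i=3: C(10,3)·!7 = 120·1854 = 222480
  i=4: C(10,4)·!6 = 210·265 = 55650
  i=5: C(10,5)·!5 = 252·44 = 11088
  i=6: C(10,6)·!4 = 210·9 = 1890
  i=7: C(10,7)·!3 = 120·2 = 240
  i=8: C(10,8)·!2 = 45·1 = 45
  i=9: C(10,9)·!1 = 10·0 = 0
  i=10: C(10,10)·!0 = 1·1 = 1
Total = 2293839.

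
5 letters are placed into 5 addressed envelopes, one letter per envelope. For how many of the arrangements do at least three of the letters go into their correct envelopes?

11

# with exactly i fixed is C(5,i)·!(5-i); sum over i=3..5:
  i=3: C(5,3)·!2 = 10·1 = 10
  i=4: C(5,4)·!1 = 5·0 = 0
  i=5: C(5,5)·!0 = 1·1 = 1
Total = 11.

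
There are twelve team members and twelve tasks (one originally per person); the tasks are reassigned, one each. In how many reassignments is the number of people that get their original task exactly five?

1468368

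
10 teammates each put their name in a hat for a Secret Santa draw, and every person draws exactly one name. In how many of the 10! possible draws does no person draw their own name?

1334961

Use !n = n·!(n-1) + (-1)^n.
!10 = 10·133496 + 1 = 1334961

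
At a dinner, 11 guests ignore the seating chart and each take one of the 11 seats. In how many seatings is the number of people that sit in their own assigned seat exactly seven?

2970

Choose which 7 of the 11 are fixed: C(11,7) = 330.
The other 4 form a derangement: !4 = 9.
Total: 330 × 9 = 2970.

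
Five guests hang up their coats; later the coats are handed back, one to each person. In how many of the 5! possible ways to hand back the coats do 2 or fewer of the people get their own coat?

# with exactly i fixed is C(5,i)·!(5-i); sum over i=0..2:
  i=0: C(5,0)·!5 = 1·44 = 44
  i=1: C(5,1)·!4 = 5·9 = 45
  i=2: C(5,2)·!3 = 10·2 = 20
Total = 109.

109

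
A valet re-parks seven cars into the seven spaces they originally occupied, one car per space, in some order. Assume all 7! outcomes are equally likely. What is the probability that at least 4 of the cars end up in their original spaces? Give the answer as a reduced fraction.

Favorable outcomes: Σ_{i≥4} C(7,i)·!(7-i) = 35·2 + 21·1 + 7·0 + 1·1 = 92.
Total outcomes: 7! = 5040.
Probability = 92/5040 = 23/1260.

23/1260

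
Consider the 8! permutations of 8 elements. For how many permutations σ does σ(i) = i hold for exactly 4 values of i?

Pick the 4 fixed positions: C(8,4) = 70 ways.
The remaining 4 must be deranged: !4 = 9.
Total: 70 × 9 = 630.

630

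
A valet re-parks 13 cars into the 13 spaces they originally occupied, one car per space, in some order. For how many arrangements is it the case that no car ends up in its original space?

2290792932

!13 = 13! · Σ_{k=0}^{13} (-1)^k/k!
= 13! - 13!/1! + 13!/2! - 13!/3! + 13!/4! - 13!/5! + 13!/6! - 13!/7! + 13!/8! - 13!/9! + 13!/10! - 13!/11! + 13!/12! - 13!/13!
= 6227020800 - 6227020800 + 3113510400 - 1037836800 + 259459200 - 51891840 + 8648640 - 1235520 + 154440 - 17160 + 1716 - 156 + 13 - 1
= 2290792932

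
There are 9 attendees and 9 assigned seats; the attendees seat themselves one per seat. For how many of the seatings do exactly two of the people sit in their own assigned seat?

Choose which 2 of the 9 are fixed: C(9,2) = 36.
The other 7 form a derangement: !7 = 1854.
Total: 36 × 1854 = 66744.

66744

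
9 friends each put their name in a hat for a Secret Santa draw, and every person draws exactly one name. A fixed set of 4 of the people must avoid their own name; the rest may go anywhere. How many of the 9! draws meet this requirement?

229080

Let A_j be the event that the j-th constrained one is fixed. By inclusion-exclusion over the 4 events:
Σ_{j=0}^{4} (-1)^j C(4,j)(9-j)!
= C(4,0)·9! - C(4,1)·8! + C(4,2)·7! - C(4,3)·6! + C(4,4)·5!
= 362880 - 161280 + 30240 - 2880 + 120
= 229080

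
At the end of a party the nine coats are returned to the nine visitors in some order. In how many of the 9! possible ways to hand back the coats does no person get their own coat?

133496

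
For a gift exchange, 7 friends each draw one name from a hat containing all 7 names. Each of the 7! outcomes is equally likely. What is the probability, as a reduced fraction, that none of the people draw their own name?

Favorable outcomes: !7 = 1854.
Total outcomes: 7! = 5040.
Probability = 1854/5040 = 103/280.

103/280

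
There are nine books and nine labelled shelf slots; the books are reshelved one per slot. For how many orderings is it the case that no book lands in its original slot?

Use !n = (n-1)(!(n-1) + !(n-2)).
!9 = 8·(14833 + 1854) = 8·16687 = 133496

133496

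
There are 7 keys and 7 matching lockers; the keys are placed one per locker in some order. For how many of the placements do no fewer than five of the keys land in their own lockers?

# with exactly i fixed is C(7,i)·!(7-i); sum over i=5..7:
  i=5: C(7,5)·!2 = 21·1 = 21
  i=6: C(7,6)·!1 = 7·0 = 0
  i=7: C(7,7)·!0 = 1·1 = 1
Total = 22.

22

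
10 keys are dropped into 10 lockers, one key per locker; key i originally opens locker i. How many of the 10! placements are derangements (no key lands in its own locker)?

1334961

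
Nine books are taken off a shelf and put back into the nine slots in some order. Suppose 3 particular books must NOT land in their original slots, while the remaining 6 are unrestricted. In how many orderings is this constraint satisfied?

Inclusion-exclusion on the 3 forbidden self-matches:
Σ_{j=0}^{3} (-1)^j C(3,j)(9-j)!
= C(3,0)·9! - C(3,1)·8! + C(3,2)·7! - C(3,3)·6!
= 362880 - 120960 + 15120 - 720
= 256320

256320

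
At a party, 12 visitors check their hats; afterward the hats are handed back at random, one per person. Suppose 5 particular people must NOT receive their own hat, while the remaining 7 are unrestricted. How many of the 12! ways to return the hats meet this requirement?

312273360

Let A_j be the event that the j-th constrained one is fixed. By inclusion-exclusion over the 5 events:
Σ_{j=0}^{5} (-1)^j C(5,j)(12-j)!
= C(5,0)·12! - C(5,1)·11! + C(5,2)·10! - C(5,3)·9! + C(5,4)·8! - C(5,5)·7!
= 479001600 - 199584000 + 36288000 - 3628800 + 201600 - 5040
= 312273360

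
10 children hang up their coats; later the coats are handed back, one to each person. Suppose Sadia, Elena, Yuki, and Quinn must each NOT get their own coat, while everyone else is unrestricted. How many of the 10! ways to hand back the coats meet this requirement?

2399760

Inclusion-exclusion on the 4 forbidden self-matches:
Σ_{j=0}^{4} (-1)^j C(4,j)(10-j)!
= C(4,0)·10! - C(4,1)·9! + C(4,2)·8! - C(4,3)·7! + C(4,4)·6!
= 3628800 - 1451520 + 241920 - 20160 + 720
= 2399760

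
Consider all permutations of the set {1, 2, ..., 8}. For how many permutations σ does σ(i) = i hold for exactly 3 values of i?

Pick the 3 fixed positions: C(8,3) = 56 ways.
The other 5 form a derangement: !5 = 44.
Total: 56 × 44 = 2464.

2464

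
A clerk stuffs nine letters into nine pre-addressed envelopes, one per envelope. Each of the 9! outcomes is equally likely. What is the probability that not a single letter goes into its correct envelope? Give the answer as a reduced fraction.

16687/45360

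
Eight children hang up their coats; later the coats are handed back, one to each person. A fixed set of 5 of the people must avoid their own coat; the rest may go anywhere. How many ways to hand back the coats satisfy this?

21234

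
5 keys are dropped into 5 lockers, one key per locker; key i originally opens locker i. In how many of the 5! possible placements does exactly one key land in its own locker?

45

Choose which one of the 5 is fixed: C(5,1) = 5.
The remaining 4 must be deranged: !4 = 9.
Total: 5 × 9 = 45.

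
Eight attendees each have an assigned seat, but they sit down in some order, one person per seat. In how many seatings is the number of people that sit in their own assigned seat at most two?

37085

Sum C(8,i)·!(8-i) for i = 0..2:
  i=0: C(8,0)·!8 = 1·14833 = 14833
  i=1: C(8,1)·!7 = 8·1854 = 14832
  i=2: C(8,2)·!6 = 28·265 = 7420
Total = 37085.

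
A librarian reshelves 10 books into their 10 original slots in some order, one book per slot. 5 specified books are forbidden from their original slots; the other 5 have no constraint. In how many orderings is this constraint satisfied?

2170680

Let A_j be the event that the j-th constrained one is fixed. By inclusion-exclusion over the 5 events:
Σ_{j=0}^{5} (-1)^j C(5,j)(10-j)!
= C(5,0)·10! - C(5,1)·9! + C(5,2)·8! - C(5,3)·7! + C(5,4)·6! - C(5,5)·5!
= 3628800 - 1814400 + 403200 - 50400 + 3600 - 120
= 2170680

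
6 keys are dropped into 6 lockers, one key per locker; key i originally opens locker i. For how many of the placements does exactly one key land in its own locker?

264

Choose which one of the 6 is fixed: C(6,1) = 6.
The remaining 5 must be deranged: !5 = 44.
Total: 6 × 44 = 264.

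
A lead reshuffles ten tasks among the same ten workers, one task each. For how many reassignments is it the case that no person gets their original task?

1334961

The number of derangements of 10 is !10 = Σ_{k=0}^{10} (-1)^k·10!/k!
= 10! - 10!/1! + 10!/2! - 10!/3! + 10!/4! - 10!/5! + 10!/6! - 10!/7! + 10!/8! - 10!/9! + 10!/10!
= 3628800 - 3628800 + 1814400 - 604800 + 151200 - 30240 + 5040 - 720 + 90 - 10 + 1
= 1334961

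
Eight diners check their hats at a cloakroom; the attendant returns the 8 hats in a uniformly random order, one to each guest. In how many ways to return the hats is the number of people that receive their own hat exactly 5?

112

Pick the 5 fixed positions: C(8,5) = 56 ways.
The remaining 3 must be deranged: !3 = 2.
Total: 56 × 2 = 112.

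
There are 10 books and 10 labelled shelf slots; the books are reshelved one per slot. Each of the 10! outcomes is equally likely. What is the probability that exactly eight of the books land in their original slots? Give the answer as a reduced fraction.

Favorable outcomes: C(10,8)·!2 = 45·1 = 45.
Total outcomes: 10! = 3628800.
Probability = 45/3628800 = 1/80640.

1/80640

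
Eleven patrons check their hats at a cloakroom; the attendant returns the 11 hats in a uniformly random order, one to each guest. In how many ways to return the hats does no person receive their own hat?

14684570

Recurrence: !11 = 10·(!10 + !9).
!11 = 10·(1334961 + 133496) = 10·1468457 = 14684570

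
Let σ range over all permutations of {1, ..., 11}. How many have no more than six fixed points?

39913444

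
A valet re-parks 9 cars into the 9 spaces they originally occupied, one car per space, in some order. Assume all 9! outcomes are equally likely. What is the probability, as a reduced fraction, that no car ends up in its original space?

16687/45360

Favorable outcomes: !9 = 133496.
Total outcomes: 9! = 362880.
Probability = 133496/362880 = 16687/45360.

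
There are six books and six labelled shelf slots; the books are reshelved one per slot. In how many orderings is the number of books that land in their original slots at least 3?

56

Sum C(6,i)·!(6-i) for i = 3..6:
  i=3: C(6,3)·!3 = 20·2 = 40
  i=4: C(6,4)·!2 = 15·1 = 15
  i=5: C(6,5)·!1 = 6·0 = 0
  i=6: C(6,6)·!0 = 1·1 = 1
Total = 56.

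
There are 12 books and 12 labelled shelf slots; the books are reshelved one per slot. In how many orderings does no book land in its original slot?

176214841

The number of derangements of 12 is !12 = Σ_{k=0}^{12} (-1)^k·12!/k!
= 12! - 12!/1! + 12!/2! - 12!/3! + 12!/4! - 12!/5! + 12!/6! - 12!/7! + 12!/8! - 12!/9! + 12!/10! - 12!/11! + 12!/12!
= 479001600 - 479001600 + 239500800 - 79833600 + 19958400 - 3991680 + 665280 - 95040 + 11880 - 1320 + 132 - 12 + 1
= 176214841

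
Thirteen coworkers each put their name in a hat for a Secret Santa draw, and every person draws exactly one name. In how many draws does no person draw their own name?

2290792932

The number of derangements of 13 is !13 = Σ_{k=0}^{13} (-1)^k·13!/k!
= 13! - 13!/1! + 13!/2! - 13!/3! + 13!/4! - 13!/5! + 13!/6! - 13!/7! + 13!/8! - 13!/9! + 13!/10! - 13!/11! + 13!/12! - 13!/13!
= 6227020800 - 6227020800 + 3113510400 - 1037836800 + 259459200 - 51891840 + 8648640 - 1235520 + 154440 - 17160 + 1716 - 156 + 13 - 1
= 2290792932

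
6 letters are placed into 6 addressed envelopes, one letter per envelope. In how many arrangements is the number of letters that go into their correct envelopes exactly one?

Pick the single fixed position: C(6,1) = 6 ways.
The other 5 form a derangement: !5 = 44.
Total: 6 × 44 = 264.

264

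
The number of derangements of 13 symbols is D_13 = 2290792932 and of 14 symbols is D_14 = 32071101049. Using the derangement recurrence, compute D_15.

481066515734

D_15 = (15-1)·(D_14 + D_13) = 14·(32071101049 + 2290792932) = 14·34361893981 = 481066515734.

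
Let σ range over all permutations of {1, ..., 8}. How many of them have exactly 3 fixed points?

Pick the 3 fixed positions: C(8,3) = 56 ways.
The other 5 form a derangement: !5 = 44.
Total: 56 × 44 = 2464.

2464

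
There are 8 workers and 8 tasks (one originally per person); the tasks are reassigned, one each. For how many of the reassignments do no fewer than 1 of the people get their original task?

# with exactly i fixed is C(8,i)·!(8-i); sum over i=1..8:
  i=1: C(8,1)·!7 = 8·1854 = 14832
  i=2: C(8,2)·!6 = 28·265 = 7420
  i=3: C(8,3)·!5 = 56·44 = 2464
  i=4: C(8,4)·!4 = 70·9 = 630
  i=5: C(8,5)·!3 = 56·2 = 112
  i=6: C(8,6)·!2 = 28·1 = 28
  i=7: C(8,7)·!1 = 8·0 = 0
  i=8: C(8,8)·!0 = 1·1 = 1
Total = 25487.

25487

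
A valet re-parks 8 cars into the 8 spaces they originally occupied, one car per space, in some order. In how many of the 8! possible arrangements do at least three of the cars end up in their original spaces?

Sum C(8,i)·!(8-i) for i = 3..8:
  i=3: C(8,3)·!5 = 56·44 = 2464
  i=4: C(8,4)·!4 = 70·9 = 630
  i=5: C(8,5)·!3 = 56·2 = 112
  i=6: C(8,6)·!2 = 28·1 = 28
  i=7: C(8,7)·!1 = 8·0 = 0
  i=8: C(8,8)·!0 = 1·1 = 1
Total = 3235.

3235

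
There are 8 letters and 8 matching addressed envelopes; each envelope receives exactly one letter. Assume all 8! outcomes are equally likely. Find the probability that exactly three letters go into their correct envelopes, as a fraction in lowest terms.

11/180

Favorable outcomes: C(8,3)·!5 = 56·44 = 2464.
Total outcomes: 8! = 40320.
Probability = 2464/40320 = 11/180.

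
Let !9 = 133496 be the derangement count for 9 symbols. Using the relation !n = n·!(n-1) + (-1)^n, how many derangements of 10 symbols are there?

!10 = 10·133496 + 1 = 1334961.

1334961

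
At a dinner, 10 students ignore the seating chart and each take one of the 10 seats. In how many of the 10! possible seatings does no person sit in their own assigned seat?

1334961

Use !n = n·!(n-1) + (-1)^n.
!10 = 10·133496 + 1 = 1334961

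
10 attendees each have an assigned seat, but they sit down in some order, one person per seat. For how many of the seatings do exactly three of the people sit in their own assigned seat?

222480

Pick the 3 fixed positions: C(10,3) = 120 ways.
The other 7 form a derangement: !7 = 1854.
Total: 120 × 1854 = 222480.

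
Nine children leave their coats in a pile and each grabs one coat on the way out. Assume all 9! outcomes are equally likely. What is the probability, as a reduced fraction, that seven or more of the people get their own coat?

37/362880

Favorable outcomes: Σ_{i≥7} C(9,i)·!(9-i) = 36·1 + 9·0 + 1·1 = 37.
Total outcomes: 9! = 362880.
Probability = 37/362880 = 37/362880.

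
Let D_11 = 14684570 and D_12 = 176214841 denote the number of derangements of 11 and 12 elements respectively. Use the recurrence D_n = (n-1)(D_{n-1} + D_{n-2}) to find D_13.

2290792932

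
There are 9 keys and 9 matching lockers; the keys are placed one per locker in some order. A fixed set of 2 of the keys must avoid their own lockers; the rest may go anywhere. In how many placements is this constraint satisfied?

287280

Inclusion-exclusion on the 2 forbidden self-matches:
Σ_{j=0}^{2} (-1)^j C(2,j)(9-j)!
= C(2,0)·9! - C(2,1)·8! + C(2,2)·7!
= 362880 - 80640 + 5040
= 287280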